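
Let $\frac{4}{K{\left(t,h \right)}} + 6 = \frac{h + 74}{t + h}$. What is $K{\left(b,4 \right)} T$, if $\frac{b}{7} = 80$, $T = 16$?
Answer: $- \frac{6016}{551} \approx -10.918$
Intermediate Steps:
$b = 560$ ($b = 7 \cdot 80 = 560$)
$K{\left(t,h \right)} = \frac{4}{-6 + \frac{74 + h}{h + t}}$ ($K{\left(t,h \right)} = \frac{4}{-6 + \frac{h + 74}{t + h}} = \frac{4}{-6 + \frac{74 + h}{h + t}}$)
$K{\left(b,4 \right)} T = \frac{4 \left(\left(-1\right) 4 - 560\right)}{-74 + 5 \cdot 4 + 6 \cdot 560} \cdot 16 = \frac{4 \left(-4 - 560\right)}{-74 + 20 + 3360} \cdot 16 = 4 \cdot \frac{1}{3306} \left(-564\right) 16 = \left(- \frac{376}{551}\right) 16 = - \frac{6016}{551}$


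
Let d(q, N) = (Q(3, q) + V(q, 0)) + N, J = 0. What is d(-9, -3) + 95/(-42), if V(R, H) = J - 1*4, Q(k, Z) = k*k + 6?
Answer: 241/42 ≈ 5.7381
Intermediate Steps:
Q(k, Z) = 6 + k² (Q(k, Z) = k² + 6 = 6 + k²)
V(R, H) = -4 (V(R, H) = 0 - 1*4 = 0 - 4 = -4)
d(q, N) = 11 + N (d(q, N) = ((6 + 3²) - 4) + N = ((6 + 9) - 4) + N = (15 - 4) + N = 11 + N)
d(-9, -3) + 95/(-42) = (11 - 3) + 95/(-42) = 8 + 95*(-1/42) = 8 - 95/42 = 241/42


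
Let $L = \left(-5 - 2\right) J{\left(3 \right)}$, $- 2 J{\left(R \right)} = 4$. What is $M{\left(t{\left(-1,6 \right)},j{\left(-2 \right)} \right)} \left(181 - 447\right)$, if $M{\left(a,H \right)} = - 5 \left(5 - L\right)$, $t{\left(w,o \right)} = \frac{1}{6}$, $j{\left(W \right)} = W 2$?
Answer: $-11970$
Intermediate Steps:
$J{\left(R \right)} = -2$ ($J{\left(R \right)} = \left(- \frac{1}{2}\right) 4 = -2$)
$j{\left(W \right)} = 2 W$
$t{\left(w,o \right)} = \frac{1}{6}$
$L = 14$ ($L = \left(-5 - 2\right) \left(-2\right) = \left(-7\right) \left(-2\right) = 14$)
$M{\left(a,H \right)} = 45$ ($M{\left(a,H \right)} = - 5 \left(5 - 14\right) = \left(-5\right) \left(-9\right) = 45$)
$M{\left(t{\left(-1,6 \right)},j{\left(-2 \right)} \right)} \left(181 - 447\right) = 45 \left(181 - 447\right) = 45 \left(-266\right) = -11970$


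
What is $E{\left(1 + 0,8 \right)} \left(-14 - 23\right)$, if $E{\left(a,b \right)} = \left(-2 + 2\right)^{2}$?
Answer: $0$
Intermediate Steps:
$E{\left(a,b \right)} = 0$ ($E{\left(a,b \right)} = 0^{2} = 0$)
$E{\left(1 + 0,8 \right)} \left(-14 - 23\right) = 0 \left(-14 - 23\right) = 0 \left(-37\right) = 0$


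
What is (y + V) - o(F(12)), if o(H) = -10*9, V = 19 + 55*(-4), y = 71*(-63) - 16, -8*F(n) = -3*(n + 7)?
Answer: -4600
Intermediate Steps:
F(n) = 21/8 + 3*n/8 (F(n) = -(-3)*(n + 7)/8 = -(-3)*(7 + n)/8 = -(-21 - 3*n)/8 = 21/8 + 3*n/8)
y = -4489 (y = -4473 - 16 = -4489)
V = -201 (V = 19 - 220 = -201)
o(H) = -90
(y + V) - o(F(12)) = (-4489 - 201) - 1*(-90) = -4690 + 90 = -4600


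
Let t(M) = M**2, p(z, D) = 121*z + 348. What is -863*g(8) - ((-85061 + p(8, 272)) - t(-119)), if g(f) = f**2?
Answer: 42674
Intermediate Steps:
p(z, D) = 348 + 121*z
-863*g(8) - ((-85061 + p(8, 272)) - t(-119)) = -863*8**2 - ((-85061 + (348 + 121*8)) - 1*(-119)**2) = -863*64 - ((-85061 + (348 + 968)) - 1*14161) = -1*55232 - ((-85061 + 1316) - 14161) = -55232 - (-83745 - 14161) = -55232 - 1*(-97906) = -55232 + 97906 = 42674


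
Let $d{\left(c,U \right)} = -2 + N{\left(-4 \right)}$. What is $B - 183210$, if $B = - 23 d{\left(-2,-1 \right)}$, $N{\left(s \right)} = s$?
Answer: $-183072$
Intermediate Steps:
$d{\left(c,U \right)} = -6$ ($d{\left(c,U \right)} = -2 - 4 = -6$)
$B = 138$ ($B = \left(-23\right) \left(-6\right) = 138$)
$B - 183210 = 138 - 183210 = -183072$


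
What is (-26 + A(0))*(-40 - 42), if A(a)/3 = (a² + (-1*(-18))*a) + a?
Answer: 2132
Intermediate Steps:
A(a) = 3*a² + 57*a (A(a) = 3*((a² + (-1*(-18))*a) + a) = 3*((a² + 18*a) + a) = 3*(a² + 19*a) = 3*a² + 57*a)
(-26 + A(0))*(-40 - 42) = (-26 + 3*0*(19 + 0))*(-40 - 42) = (-26 + 3*0*19)*(-82) = (-26 + 0)*(-82) = -26*(-82) = 2132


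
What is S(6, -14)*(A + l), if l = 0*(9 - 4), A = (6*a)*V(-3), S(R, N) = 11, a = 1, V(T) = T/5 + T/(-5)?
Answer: 0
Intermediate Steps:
V(T) = 0 (V(T) = T*(⅕) + T*(-⅕) = T/5 - T/5 = 0)
A = 0 (A = (6*1)*0 = 6*0 = 0)
l = 0 (l = 0*5 = 0)
S(6, -14)*(A + l) = 11*(0 + 0) = 11*0 = 0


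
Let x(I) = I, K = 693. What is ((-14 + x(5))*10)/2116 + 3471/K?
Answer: 1213711/244398 ≈ 4.9661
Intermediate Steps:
((-14 + x(5))*10)/2116 + 3471/K = ((-14 + 5)*10)/2116 + 3471/693 = -9*10*(1/2116) + 3471*(1/693) = -90*1/2116 + 1157/231 = -45/1058 + 1157/231 = 1213711/244398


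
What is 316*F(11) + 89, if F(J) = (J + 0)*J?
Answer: 38325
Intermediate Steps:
F(J) = J² (F(J) = J*J = J²)
316*F(11) + 89 = 316*11² + 89 = 316*121 + 89 = 38236 + 89 = 38325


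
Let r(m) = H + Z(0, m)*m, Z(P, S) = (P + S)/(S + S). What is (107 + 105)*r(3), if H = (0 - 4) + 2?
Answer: -106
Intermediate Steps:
Z(P, S) = (P + S)/(2*S) (Z(P, S) = (P + S)/((2*S)) = (P + S)*(1/(2*S)) = (P + S)/(2*S))
H = -2 (H = -4 + 2 = -2)
r(m) = -2 + m/2 (r(m) = -2 + ((0 + m)/(2*m))*m = -2 + (m/(2*m))*m = -2 + m/2)
(107 + 105)*r(3) = (107 + 105)*(-2 + (½)*3) = 212*(-2 + 3/2) = 212*(-½) = -106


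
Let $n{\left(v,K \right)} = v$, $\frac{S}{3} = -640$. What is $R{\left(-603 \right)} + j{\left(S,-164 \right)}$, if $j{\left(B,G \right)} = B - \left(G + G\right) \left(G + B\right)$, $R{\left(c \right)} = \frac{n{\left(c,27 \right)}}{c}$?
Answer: $-685471$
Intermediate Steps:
$S = -1920$ ($S = 3 \left(-640\right) = -1920$)
$R{\left(c \right)} = 1$ ($R{\left(c \right)} = \frac{c}{c} = 1$)
$j{\left(B,G \right)} = B - 2 G \left(B + G\right)$
$R{\left(-603 \right)} + j{\left(S,-164 \right)} = 1 - \left(1920 + 53792 + 629760\right) = 1 - 685472 = -685471$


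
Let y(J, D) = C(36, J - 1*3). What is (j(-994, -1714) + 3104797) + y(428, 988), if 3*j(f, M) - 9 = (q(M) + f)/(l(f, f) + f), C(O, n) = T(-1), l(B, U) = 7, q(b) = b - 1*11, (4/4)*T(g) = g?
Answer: 9193312558/2961 ≈ 3.1048e+6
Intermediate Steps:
T(g) = g
q(b) = -11 + b (q(b) = b - 11 = -11 + b)
C(O, n) = -1
y(J, D) = -1
j(f, M) = 3 + (-11 + M + f)/(3*(7 + f)) (j(f, M) = 3 + (((-11 + M) + f)/(7 + f))/3 = 3 + ((-11 + M + f)/(7 + f))/3 = 3 + (-11 + M + f)/(3*(7 + f)))
(j(-994, -1714) + 3104797) + y(428, 988) = ((52 - 1714 + 10*(-994))/(3*(7 - 994)) + 3104797) - 1 = ((1/3)*(52 - 1714 - 9940)/(-987) + 3104797) - 1 = ((1/3)*(-1/987)*(-11602) + 3104797) - 1 = (11602/2961 + 3104797) - 1 = 9193315519/2961 - 1 = 9193312558/2961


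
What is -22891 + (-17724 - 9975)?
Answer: -50590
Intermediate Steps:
-22891 + (-17724 - 9975) = -22891 - 27699 = -50590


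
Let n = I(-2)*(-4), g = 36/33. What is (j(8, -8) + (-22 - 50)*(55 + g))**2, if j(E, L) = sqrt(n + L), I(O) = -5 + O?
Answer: 1973494196/121 - 177696*sqrt(5)/11 ≈ 1.6274e+7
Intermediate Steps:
g = 12/11 (g = 36*(1/33) = 12/11 ≈ 1.0909)
n = 28 (n = (-5 - 2)*(-4) = -7*(-4) = 28)
j(E, L) = sqrt(28 + L)
(j(8, -8) + (-22 - 50)*(55 + g))**2 = (sqrt(28 - 8) + (-22 - 50)*(55 + 12/11))**2 = (sqrt(20) - 72*617/11)**2 = (2*sqrt(5) - 44424/11)**2 = (-44424/11 + 2*sqrt(5))**2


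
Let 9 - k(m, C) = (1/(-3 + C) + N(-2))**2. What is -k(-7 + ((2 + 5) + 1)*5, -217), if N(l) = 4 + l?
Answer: -242879/48400 ≈ -5.0182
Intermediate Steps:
k(m, C) = 9 - (2 + 1/(-3 + C))**2 (k(m, C) = 9 - (1/(-3 + C) + (4 - 2))**2 = 9 - (1/(-3 + C) + 2)**2 = 9 - (2 + 1/(-3 + C))**2)
-k(-7 + ((2 + 5) + 1)*5, -217) = -(9 - (-5 + 2*(-217))**2/(-3 - 217)**2) = -(9 - 1*(-5 - 434)**2/(-220)**2) = -(9 - 1*(-439)**2*1/48400) = -(9 - 1*192721*1/48400) = -(9 - 192721/48400) = -1*242879/48400 = -242879/48400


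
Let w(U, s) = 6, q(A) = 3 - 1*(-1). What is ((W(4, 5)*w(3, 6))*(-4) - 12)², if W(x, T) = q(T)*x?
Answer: 156816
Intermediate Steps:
q(A) = 4 (q(A) = 3 + 1 = 4)
W(x, T) = 4*x
((W(4, 5)*w(3, 6))*(-4) - 12)² = (((4*4)*6)*(-4) - 12)² = ((16*6)*(-4) - 12)² = (96*(-4) - 12)² = (-384 - 12)² = (-396)² = 156816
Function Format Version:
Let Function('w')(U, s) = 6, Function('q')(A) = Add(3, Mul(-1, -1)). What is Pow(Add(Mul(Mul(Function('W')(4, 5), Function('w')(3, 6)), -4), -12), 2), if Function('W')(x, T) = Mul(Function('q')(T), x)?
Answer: 156816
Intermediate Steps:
Function('q')(A) = 4 (Function('q')(A) = Add(3, 1) = 4)
Function('W')(x, T) = Mul(4, x)
Pow(Add(Mul(Mul(Function('W')(4, 5), Function('w')(3, 6)), -4), -12), 2) = Pow(Add(Mul(Mul(Mul(4, 4), 6), -4), -12), 2) = Pow(Add(Mul(Mul(16, 6), -4), -12), 2) = Pow(Add(Mul(96, -4), -12), 2) = Pow(Add(-384, -12), 2) = Pow(-396, 2) = 156816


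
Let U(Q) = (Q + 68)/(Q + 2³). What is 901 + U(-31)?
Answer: 20686/23 ≈ 899.39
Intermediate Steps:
U(Q) = (68 + Q)/(8 + Q) (U(Q) = (68 + Q)/(Q + 8) = (68 + Q)/(8 + Q))
901 + U(-31) = 901 + (68 - 31)/(8 - 31) = 901 + 37/(-23) = 901 - 1/23*37 = 901 - 37/23 = 20686/23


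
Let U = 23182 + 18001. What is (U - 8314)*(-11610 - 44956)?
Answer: -1859267854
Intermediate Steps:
U = 41183
(U - 8314)*(-11610 - 44956) = (41183 - 8314)*(-11610 - 44956) = 32869*(-56566) = -1859267854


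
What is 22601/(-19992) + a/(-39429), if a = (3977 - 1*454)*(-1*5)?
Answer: -13819891/20211912 ≈ -0.68375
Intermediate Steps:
a = -17615 (a = (3977 - 454)*(-5) = 3523*(-5) = -17615)
22601/(-19992) + a/(-39429) = 22601/(-19992) - 17615/(-39429) = 22601*(-1/19992) - 17615*(-1/39429) = -22601/19992 + 1355/3033 = -13819891/20211912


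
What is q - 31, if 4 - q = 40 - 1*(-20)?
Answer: -87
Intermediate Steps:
q = -56 (q = 4 - (40 - 1*(-20)) = 4 - (40 + 20) = 4 - 1*60 = 4 - 60 = -56)
q - 31 = -56 - 31 = -87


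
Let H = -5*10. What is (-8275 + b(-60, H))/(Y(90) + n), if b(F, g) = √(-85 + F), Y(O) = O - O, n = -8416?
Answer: 8275/8416 - I*√145/8416 ≈ 0.98325 - 0.0014308*I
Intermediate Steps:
Y(O) = 0
H = -50
(-8275 + b(-60, H))/(Y(90) + n) = (-8275 + √(-85 - 60))/(0 - 8416) = (-8275 + √(-145))/(-8416) = (-8275 + I*√145)*(-1/8416) = 8275/8416 - I*√145/8416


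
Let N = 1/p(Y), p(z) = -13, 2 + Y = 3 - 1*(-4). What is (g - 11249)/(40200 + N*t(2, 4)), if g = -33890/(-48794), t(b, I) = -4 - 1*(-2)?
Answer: -1783761902/6374960497 ≈ -0.27981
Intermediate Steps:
t(b, I) = -2 (t(b, I) = -4 + 2 = -2)
Y = 5 (Y = -2 + (3 - 1*(-4)) = -2 + (3 + 4) = -2 + 7 = 5)
N = -1/13 (N = 1/(-13) = -1/13 ≈ -0.076923)
g = 16945/24397 (g = -33890*(-1/48794) = 16945/24397 ≈ 0.69455)
(g - 11249)/(40200 + N*t(2, 4)) = (16945/24397 - 11249)/(40200 - 1/13*(-2)) = -274424908/(24397*(40200 + 2/13)) = -274424908/(24397*522602/13) = -274424908/24397*13/522602 = -1783761902/6374960497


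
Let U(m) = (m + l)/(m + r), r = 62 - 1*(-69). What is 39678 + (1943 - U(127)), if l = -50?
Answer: 10738141/258 ≈ 41621.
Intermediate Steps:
r = 131 (r = 62 + 69 = 131)
U(m) = (-50 + m)/(131 + m) (U(m) = (m - 50)/(m + 131) = (-50 + m)/(131 + m))
39678 + (1943 - U(127)) = 39678 + (1943 - (-50 + 127)/(131 + 127)) = 39678 + (1943 - 77/258) = 39678 + 501217/258 = 10738141/258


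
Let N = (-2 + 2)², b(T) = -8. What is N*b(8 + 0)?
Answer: 0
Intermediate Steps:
N = 0 (N = 0² = 0)
N*b(8 + 0) = 0*(-8) = 0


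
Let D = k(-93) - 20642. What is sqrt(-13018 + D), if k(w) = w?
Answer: I*sqrt(33753) ≈ 183.72*I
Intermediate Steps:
D = -20735 (D = -93 - 20642 = -20735)
sqrt(-13018 + D) = sqrt(-13018 - 20735) = sqrt(-33753) = I*sqrt(33753)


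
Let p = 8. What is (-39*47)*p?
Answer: -14664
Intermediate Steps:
(-39*47)*p = -39*47*8 = -1833*8 = -14664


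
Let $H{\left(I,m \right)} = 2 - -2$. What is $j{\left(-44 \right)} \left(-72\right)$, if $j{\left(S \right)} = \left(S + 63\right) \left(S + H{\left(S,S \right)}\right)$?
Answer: $54720$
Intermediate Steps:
$H{\left(I,m \right)} = 4$ ($H{\left(I,m \right)} = 2 + 2 = 4$)
$j{\left(S \right)} = \left(4 + S\right) \left(63 + S\right)$ ($j{\left(S \right)} = \left(S + 63\right) \left(S + 4\right) = \left(63 + S\right) \left(4 + S\right) = \left(4 + S\right) \left(63 + S\right)$)
$j{\left(-44 \right)} \left(-72\right) = \left(252 + \left(-44\right)^{2} + 67 \left(-44\right)\right) \left(-72\right) = \left(252 + 1936 - 2948\right) \left(-72\right) = \left(-760\right) \left(-72\right) = 54720$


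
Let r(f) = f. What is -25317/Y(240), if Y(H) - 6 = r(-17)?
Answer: 25317/11 ≈ 2301.5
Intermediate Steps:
Y(H) = -11 (Y(H) = 6 - 17 = -11)
-25317/Y(240) = -25317/(-11) = -25317*(-1/11) = 25317/11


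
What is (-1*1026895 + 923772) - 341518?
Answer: -444641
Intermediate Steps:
(-1*1026895 + 923772) - 341518 = (-1026895 + 923772) - 341518 = -103123 - 341518 = -444641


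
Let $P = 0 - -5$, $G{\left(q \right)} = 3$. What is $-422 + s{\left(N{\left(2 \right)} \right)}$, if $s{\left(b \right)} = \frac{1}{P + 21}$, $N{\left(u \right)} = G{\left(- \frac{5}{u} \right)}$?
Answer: $- \frac{10971}{26} \approx -421.96$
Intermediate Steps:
$N{\left(u \right)} = 3$
$P = 5$ ($P = 0 + 5 = 5$)
$s{\left(b \right)} = \frac{1}{26}$ ($s{\left(b \right)} = \frac{1}{5 + 21} = \frac{1}{26}$)
$-422 + s{\left(N{\left(2 \right)} \right)} = -422 + \frac{1}{26} = - \frac{10971}{26}$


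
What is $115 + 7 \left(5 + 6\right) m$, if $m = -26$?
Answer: $-1887$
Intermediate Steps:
$115 + 7 \left(5 + 6\right) m = 115 + 7 \left(5 + 6\right) \left(-26\right) = 115 + 7 \cdot 11 \left(-26\right) = 115 + 77 \left(-26\right) = 115 - 2002 = -1887$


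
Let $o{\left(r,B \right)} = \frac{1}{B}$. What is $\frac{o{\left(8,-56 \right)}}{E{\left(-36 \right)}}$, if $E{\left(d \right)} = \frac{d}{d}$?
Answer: $- \frac{1}{56} \approx -0.017857$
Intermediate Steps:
$E{\left(d \right)} = 1$
$\frac{o{\left(8,-56 \right)}}{E{\left(-36 \right)}} = \frac{1}{\left(-56\right) 1} = \left(- \frac{1}{56}\right) 1 = - \frac{1}{56}$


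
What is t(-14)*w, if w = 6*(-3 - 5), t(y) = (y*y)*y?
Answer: 131712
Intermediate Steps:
t(y) = y³ (t(y) = y²*y = y³)
w = -48 (w = 6*(-8) = -48)
t(-14)*w = (-14)³*(-48) = -2744*(-48) = 131712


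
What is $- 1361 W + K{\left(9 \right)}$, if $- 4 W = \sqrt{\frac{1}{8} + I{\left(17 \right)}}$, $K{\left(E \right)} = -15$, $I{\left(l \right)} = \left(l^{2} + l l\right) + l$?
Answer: $-15 + \frac{93909 \sqrt{2}}{16} \approx 8285.5$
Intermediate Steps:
$I{\left(l \right)} = l + 2 l^{2}$ ($I{\left(l \right)} = \left(l^{2} + l^{2}\right) + l = 2 l^{2} + l = l + 2 l^{2}$)
$W = - \frac{69 \sqrt{2}}{16}$ ($W = - \frac{\sqrt{\frac{1}{8} + 17 \left(1 + 2 \cdot 17\right)}}{4} = - \frac{\sqrt{\frac{1}{8} + 17 \left(1 + 34\right)}}{4} = - \frac{\sqrt{\frac{1}{8} + 17 \cdot 35}}{4} = - \frac{\sqrt{\frac{1}{8} + 595}}{4} = - \frac{\sqrt{\frac{4761}{8}}}{4} = - \frac{\frac{69}{4} \sqrt{2}}{4} = - \frac{69 \sqrt{2}}{16} \approx -6.0988$)
$- 1361 W + K{\left(9 \right)} = - 1361 \left(- \frac{69 \sqrt{2}}{16}\right) - 15 = \frac{93909 \sqrt{2}}{16} - 15 = -15 + \frac{93909 \sqrt{2}}{16}$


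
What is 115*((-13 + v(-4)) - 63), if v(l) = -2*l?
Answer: -7820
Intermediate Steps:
115*((-13 + v(-4)) - 63) = 115*((-13 - 2*(-4)) - 63) = 115*((-13 + 8) - 63) = 115*(-5 - 63) = 115*(-68) = -7820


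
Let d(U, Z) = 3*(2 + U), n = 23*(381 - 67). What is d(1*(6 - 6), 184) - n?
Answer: -7216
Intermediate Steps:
n = 7222 (n = 23*314 = 7222)
d(U, Z) = 6 + 3*U
d(1*(6 - 6), 184) - n = (6 + 3*(1*(6 - 6))) - 1*7222 = (6 + 3*(1*0)) - 7222 = (6 + 3*0) - 7222 = (6 + 0) - 7222 = 6 - 7222 = -7216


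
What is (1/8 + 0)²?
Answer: 1/64 ≈ 0.015625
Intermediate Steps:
(1/8 + 0)² = (⅛ + 0)² = (⅛)² = 1/64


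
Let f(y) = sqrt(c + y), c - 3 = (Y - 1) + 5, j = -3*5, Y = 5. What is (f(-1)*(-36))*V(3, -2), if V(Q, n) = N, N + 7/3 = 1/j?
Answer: 432*sqrt(11)/5 ≈ 286.56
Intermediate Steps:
j = -15
c = 12 (c = 3 + ((5 - 1) + 5) = 3 + (4 + 5) = 3 + 9 = 12)
N = -12/5 (N = -7/3 + 1/(-15) = -7/3 - 1/15 = -12/5 ≈ -2.4000)
f(y) = sqrt(12 + y)
V(Q, n) = -12/5
(f(-1)*(-36))*V(3, -2) = (sqrt(12 - 1)*(-36))*(-12/5) = (sqrt(11)*(-36))*(-12/5) = -36*sqrt(11)*(-12/5) = 432*sqrt(11)/5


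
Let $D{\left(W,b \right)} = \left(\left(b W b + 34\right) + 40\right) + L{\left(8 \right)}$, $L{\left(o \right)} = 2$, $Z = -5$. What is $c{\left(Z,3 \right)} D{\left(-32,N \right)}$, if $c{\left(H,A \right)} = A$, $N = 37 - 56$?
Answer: $-34428$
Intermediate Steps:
$N = -19$
$D{\left(W,b \right)} = 76 + W b^{2}$ ($D{\left(W,b \right)} = \left(\left(b W b + 34\right) + 40\right) + 2 = \left(\left(W b b + 34\right) + 40\right) + 2 = \left(\left(W b^{2} + 34\right) + 40\right) + 2 = \left(\left(34 + W b^{2}\right) + 40\right) + 2 = \left(74 + W b^{2}\right) + 2 = 76 + W b^{2}$)
$c{\left(Z,3 \right)} D{\left(-32,N \right)} = 3 \left(76 - 32 \left(-19\right)^{2}\right) = 3 \left(76 - 11552\right) = 3 \left(-11476\right) = -34428$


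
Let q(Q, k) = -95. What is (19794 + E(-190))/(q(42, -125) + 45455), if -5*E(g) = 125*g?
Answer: 1534/2835 ≈ 0.54109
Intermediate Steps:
E(g) = -25*g
(19794 + E(-190))/(q(42, -125) + 45455) = (19794 - 25*(-190))/(-95 + 45455) = (19794 + 4750)/45360 = 24544*(1/45360) = 1534/2835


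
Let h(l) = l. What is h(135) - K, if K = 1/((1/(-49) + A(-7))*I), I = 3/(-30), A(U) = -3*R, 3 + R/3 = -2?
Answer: 149015/1102 ≈ 135.22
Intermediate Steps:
R = -15 (R = -9 + 3*(-2) = -9 - 6 = -15)
A(U) = 45 (A(U) = -3*(-15) = 45)
I = -⅒ (I = 3*(-1/30) = -⅒ ≈ -0.10000)
K = -245/1102 (K = 1/((1/(-49) + 45)*(-⅒)) = 1/((-1/49 + 45)*(-⅒)) = 1/((2204/49)*(-⅒)) = 1/(-1102/245) = -245/1102 ≈ -0.22232)
h(135) - K = 135 - 1*(-245/1102) = 135 + 245/1102 = 149015/1102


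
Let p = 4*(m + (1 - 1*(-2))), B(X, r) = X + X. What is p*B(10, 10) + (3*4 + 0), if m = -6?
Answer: -228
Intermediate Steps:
B(X, r) = 2*X
p = -12 (p = 4*(-6 + (1 - 1*(-2))) = 4*(-6 + (1 + 2)) = 4*(-6 + 3) = 4*(-3) = -12)
p*B(10, 10) + (3*4 + 0) = -24*10 + (3*4 + 0) = -12*20 + (12 + 0) = -240 + 12 = -228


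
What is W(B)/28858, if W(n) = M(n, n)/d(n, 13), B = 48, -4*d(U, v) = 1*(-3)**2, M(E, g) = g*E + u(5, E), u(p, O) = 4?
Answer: -4616/129861 ≈ -0.035546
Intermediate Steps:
M(E, g) = 4 + E*g (M(E, g) = g*E + 4 = E*g + 4 = 4 + E*g)
d(U, v) = -9/4 (d(U, v) = -(-3)**2/4 = -9/4)
W(n) = -16/9 - 4*n**2/9 (W(n) = (4 + n*n)/(-9/4) = (4 + n**2)*(-4/9) = -16/9 - 4*n**2/9)
W(B)/28858 = (-16/9 - 4/9*48**2)/28858 = (-16/9 - 4/9*2304)*(1/28858) = (-16/9 - 1024)*(1/28858) = -9232/9*1/28858 = -4616/129861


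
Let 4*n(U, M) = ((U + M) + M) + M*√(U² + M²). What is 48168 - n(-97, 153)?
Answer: 192463/4 - 153*√32818/4 ≈ 41187.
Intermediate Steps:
n(U, M) = M/2 + U/4 + M*√(M² + U²)/4 (n(U, M) = (((U + M) + M) + M*√(U² + M²))/4 = (((M + U) + M) + M*√(M² + U²))/4 = ((U + 2*M) + M*√(M² + U²))/4 = (U + 2*M + M*√(M² + U²))/4 = M/2 + U/4 + M*√(M² + U²)/4)
48168 - n(-97, 153) = 48168 - ((½)*153 + (¼)*(-97) + (¼)*153*√(153² + (-97)²)) = 48168 - (153/2 - 97/4 + (¼)*153*√(23409 + 9409)) = 48168 - (153/2 - 97/4 + (¼)*153*√32818) = 48168 - (153/2 - 97/4 + 153*√32818/4) = 48168 - (209/4 + 153*√32818/4) = 48168 + (-209/4 - 153*√32818/4) = 192463/4 - 153*√32818/4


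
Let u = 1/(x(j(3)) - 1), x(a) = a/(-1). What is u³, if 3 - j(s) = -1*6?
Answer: -1/1000 ≈ -0.0010000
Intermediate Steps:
j(s) = 9 (j(s) = 3 - (-1)*6 = 3 - 1*(-6) = 3 + 6 = 9)
x(a) = -a (x(a) = a*(-1) = -a)
u = -⅒ (u = 1/(-1*9 - 1) = 1/(-9 - 1) = 1/(-10) = -⅒ ≈ -0.10000)
u³ = (-⅒)³ = -1/1000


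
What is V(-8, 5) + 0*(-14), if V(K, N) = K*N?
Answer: -40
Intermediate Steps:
V(-8, 5) + 0*(-14) = -8*5 + 0*(-14) = -40 + 0 = -40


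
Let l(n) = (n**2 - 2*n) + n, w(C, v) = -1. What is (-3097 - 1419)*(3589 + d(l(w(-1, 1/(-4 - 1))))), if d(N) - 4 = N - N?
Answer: -16225988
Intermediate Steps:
l(n) = n**2 - n
d(N) = 4 (d(N) = 4 + (N - N) = 4 + 0 = 4)
(-3097 - 1419)*(3589 + d(l(w(-1, 1/(-4 - 1))))) = (-3097 - 1419)*(3589 + 4) = -4516*3593 = -16225988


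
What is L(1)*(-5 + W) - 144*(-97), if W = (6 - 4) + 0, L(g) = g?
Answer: 13965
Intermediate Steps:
W = 2 (W = 2 + 0 = 2)
L(1)*(-5 + W) - 144*(-97) = 1*(-5 + 2) - 144*(-97) = 1*(-3) + 13968 = -3 + 13968 = 13965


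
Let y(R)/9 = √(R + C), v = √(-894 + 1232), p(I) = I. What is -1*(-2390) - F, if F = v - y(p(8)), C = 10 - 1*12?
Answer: 2390 - 13*√2 + 9*√6 ≈ 2393.7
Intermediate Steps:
v = 13*√2 (v = √338 = 13*√2 ≈ 18.385)
C = -2 (C = 10 - 12 = -2)
y(R) = 9*√(-2 + R) (y(R) = 9*√(R - 2) = 9*√(-2 + R))
F = -9*√6 + 13*√2 (F = 13*√2 - 9*√(-2 + 8) = 13*√2 - 9*√6 = -9*√6 + 13*√2 ≈ -3.6606)
-1*(-2390) - F = -1*(-2390) - (-9*√6 + 13*√2) = 2390 + (-13*√2 + 9*√6) = 2390 - 13*√2 + 9*√6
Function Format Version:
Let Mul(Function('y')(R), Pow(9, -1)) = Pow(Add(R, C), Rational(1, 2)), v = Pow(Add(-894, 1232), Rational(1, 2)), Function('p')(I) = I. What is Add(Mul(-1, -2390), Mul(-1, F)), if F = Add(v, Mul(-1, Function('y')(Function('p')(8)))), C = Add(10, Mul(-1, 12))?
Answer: Add(2390, Mul(-13, Pow(2, Rational(1, 2))), Mul(9, Pow(6, Rational(1, 2)))) ≈ 2393.7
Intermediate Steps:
v = Mul(13, Pow(2, Rational(1, 2))) (v = Pow(338, Rational(1, 2)) = Mul(13, Pow(2, Rational(1, 2))) ≈ 18.385)
C = -2 (C = Add(10, -12) = -2)
Function('y')(R) = Mul(9, Pow(Add(-2, R), Rational(1, 2))) (Function('y')(R) = Mul(9, Pow(Add(R, -2), Rational(1, 2))) = Mul(9, Pow(Add(-2, R), Rational(1, 2))))
F = Add(Mul(-9, Pow(6, Rational(1, 2))), Mul(13, Pow(2, Rational(1, 2)))) (F = Add(Mul(13, Pow(2, Rational(1, 2))), Mul(-1, Mul(9, Pow(Add(-2, 8), Rational(1, 2))))) = Add(Mul(13, Pow(2, Rational(1, 2))), Mul(-1, Mul(9, Pow(6, Rational(1, 2))))) = Add(Mul(13, Pow(2, Rational(1, 2))), Mul(-9, Pow(6, Rational(1, 2)))) = Add(Mul(-9, Pow(6, Rational(1, 2))), Mul(13, Pow(2, Rational(1, 2)))) ≈ -3.6606)
Add(Mul(-1, -2390), Mul(-1, F)) = Add(Mul(-1, -2390), Mul(-1, Add(Mul(-9, Pow(6, Rational(1, 2))), Mul(13, Pow(2, Rational(1, 2)))))) = Add(2390, Add(Mul(-13, Pow(2, Rational(1, 2))), Mul(9, Pow(6, Rational(1, 2))))) = Add(2390, Mul(-13, Pow(2, Rational(1, 2))), Mul(9, Pow(6, Rational(1, 2))))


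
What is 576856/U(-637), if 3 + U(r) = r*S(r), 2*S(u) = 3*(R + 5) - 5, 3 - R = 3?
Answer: -144214/797 ≈ -180.95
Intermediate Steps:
R = 0 (R = 3 - 1*3 = 3 - 3 = 0)
S(u) = 5 (S(u) = (3*(0 + 5) - 5)/2 = (3*5 - 5)/2 = (15 - 5)/2 = (½)*10 = 5)
U(r) = -3 + 5*r (U(r) = -3 + r*5 = -3 + 5*r)
576856/U(-637) = 576856/(-3 + 5*(-637)) = 576856/(-3 - 3185) = 576856/(-3188) = 576856*(-1/3188) = -144214/797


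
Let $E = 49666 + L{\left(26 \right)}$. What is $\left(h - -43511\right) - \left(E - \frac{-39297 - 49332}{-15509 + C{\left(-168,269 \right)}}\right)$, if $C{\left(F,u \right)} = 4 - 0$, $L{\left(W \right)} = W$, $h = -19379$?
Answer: $- \frac{396219171}{15505} \approx -25554.0$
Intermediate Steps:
$C{\left(F,u \right)} = 4$ ($C{\left(F,u \right)} = 4 + 0 = 4$)
$E = 49692$ ($E = 49666 + 26 = 49692$)
$\left(h - -43511\right) - \left(E - \frac{-39297 - 49332}{-15509 + C{\left(-168,269 \right)}}\right) = \left(-19379 - -43511\right) - \left(49692 - \frac{-39297 - 49332}{-15509 + 4}\right) = \left(-19379 + 43511\right) - \left(49692 - - \frac{88629}{-15505}\right) = 24132 - \left(49692 - \left(-88629\right) \left(- \frac{1}{15505}\right)\right) = 24132 - \left(49692 - \frac{88629}{15505}\right) = 24132 - \frac{770385831}{15505} = - \frac{396219171}{15505}$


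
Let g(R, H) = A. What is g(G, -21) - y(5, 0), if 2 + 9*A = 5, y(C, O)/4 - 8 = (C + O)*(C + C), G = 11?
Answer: -695/3 ≈ -231.67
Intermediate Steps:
y(C, O) = 32 + 8*C*(C + O) (y(C, O) = 32 + 4*((C + O)*(C + C)) = 32 + 4*((C + O)*(2*C)) = 32 + 4*(2*C*(C + O)) = 32 + 8*C*(C + O))
A = ⅓ (A = -2/9 + (⅑)*5 = -2/9 + 5/9 = ⅓ ≈ 0.33333)
g(R, H) = ⅓
g(G, -21) - y(5, 0) = ⅓ - (32 + 8*5² + 8*5*0) = ⅓ - (32 + 8*25 + 0) = ⅓ - (32 + 200 + 0) = ⅓ - 1*232 = ⅓ - 232 = -695/3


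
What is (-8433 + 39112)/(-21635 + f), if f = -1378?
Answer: -30679/23013 ≈ -1.3331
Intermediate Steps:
(-8433 + 39112)/(-21635 + f) = (-8433 + 39112)/(-21635 - 1378) = 30679/(-23013) = 30679*(-1/23013) = -30679/23013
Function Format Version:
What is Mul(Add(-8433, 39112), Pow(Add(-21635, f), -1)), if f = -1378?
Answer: Rational(-30679, 23013) ≈ -1.3331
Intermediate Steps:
Mul(Add(-8433, 39112), Pow(Add(-21635, f), -1)) = Mul(Add(-8433, 39112), Pow(Add(-21635, -1378), -1)) = Mul(30679, Pow(-23013, -1)) = Mul(30679, Rational(-1, 23013)) = Rational(-30679, 23013)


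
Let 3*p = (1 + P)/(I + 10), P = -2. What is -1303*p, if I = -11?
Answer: -1303/3 ≈ -434.33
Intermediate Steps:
p = ⅓ (p = ((1 - 2)/(-11 + 10))/3 = (-1/(-1))/3 = (-1*(-1))/3 = (⅓)*1 = ⅓ ≈ 0.33333)
-1303*p = -1303*⅓ = -1303/3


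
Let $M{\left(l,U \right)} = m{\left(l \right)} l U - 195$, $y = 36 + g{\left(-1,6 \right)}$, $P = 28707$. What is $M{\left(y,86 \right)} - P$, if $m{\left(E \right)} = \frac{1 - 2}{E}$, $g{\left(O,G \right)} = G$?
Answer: $-28988$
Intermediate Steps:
$m{\left(E \right)} = - \frac{1}{E}$ ($m{\left(E \right)} = \frac{1 - 2}{E} = - \frac{1}{E}$)
$y = 42$ ($y = 36 + 6 = 42$)
$M{\left(l,U \right)} = -195 - U$ ($M{\left(l,U \right)} = - \frac{1}{l} l U - 195 = - U - 195 = -195 - U$)
$M{\left(y,86 \right)} - P = \left(-195 - 86\right) - 28707 = -281 - 28707 = -28988$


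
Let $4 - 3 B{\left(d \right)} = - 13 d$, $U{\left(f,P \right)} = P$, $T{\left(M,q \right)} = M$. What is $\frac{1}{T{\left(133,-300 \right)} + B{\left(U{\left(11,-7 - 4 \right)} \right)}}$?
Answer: $\frac{3}{260} \approx 0.011538$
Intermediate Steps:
$B{\left(d \right)} = \frac{4}{3} + \frac{13 d}{3}$ ($B{\left(d \right)} = \frac{4}{3} - \frac{\left(-13\right) d}{3} = \frac{4}{3} + \frac{13 d}{3}$)
$\frac{1}{T{\left(133,-300 \right)} + B{\left(U{\left(11,-7 - 4 \right)} \right)}} = \frac{1}{133 + \left(\frac{4}{3} + \frac{13 \left(-7 - 4\right)}{3}\right)} = \frac{1}{133 + \left(\frac{4}{3} + \frac{13}{3} \left(-11\right)\right)} = \frac{1}{133 + \left(\frac{4}{3} - \frac{143}{3}\right)} = \frac{1}{133 - \frac{139}{3}} = \frac{1}{\frac{260}{3}} = \frac{3}{260}$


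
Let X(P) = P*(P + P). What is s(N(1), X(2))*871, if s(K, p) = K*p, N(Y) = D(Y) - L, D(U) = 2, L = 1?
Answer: 6968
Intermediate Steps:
N(Y) = 1 (N(Y) = 2 - 1*1 = 2 - 1 = 1)
X(P) = 2*P² (X(P) = P*(2*P) = 2*P²)
s(N(1), X(2))*871 = (1*(2*2²))*871 = (1*(2*4))*871 = (1*8)*871 = 8*871 = 6968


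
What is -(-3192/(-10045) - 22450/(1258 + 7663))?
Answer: 28147774/12801635 ≈ 2.1988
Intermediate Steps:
-(-3192/(-10045) - 22450/(1258 + 7663)) = -(-3192*(-1/10045) - 22450/8921) = -(456/1435 - 22450*1/8921) = -(456/1435 - 22450/8921) = -1*(-28147774/12801635) = 28147774/12801635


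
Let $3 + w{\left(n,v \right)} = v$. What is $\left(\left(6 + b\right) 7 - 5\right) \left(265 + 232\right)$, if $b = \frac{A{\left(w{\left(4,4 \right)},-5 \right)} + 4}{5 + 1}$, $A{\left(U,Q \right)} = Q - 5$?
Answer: $14910$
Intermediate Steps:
$w{\left(n,v \right)} = -3 + v$
$A{\left(U,Q \right)} = -5 + Q$
$b = -1$ ($b = \frac{\left(-5 - 5\right) + 4}{5 + 1} = \frac{-10 + 4}{6} = \left(-6\right) \frac{1}{6} = -1$)
$\left(\left(6 + b\right) 7 - 5\right) \left(265 + 232\right) = \left(\left(6 - 1\right) 7 - 5\right) \left(265 + 232\right) = \left(5 \cdot 7 - 5\right) 497 = \left(35 - 5\right) 497 = 30 \cdot 497 = 14910$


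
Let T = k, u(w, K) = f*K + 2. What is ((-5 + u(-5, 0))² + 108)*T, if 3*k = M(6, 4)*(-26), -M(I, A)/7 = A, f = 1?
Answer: 28392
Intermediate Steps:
M(I, A) = -7*A
u(w, K) = 2 + K (u(w, K) = 1*K + 2 = K + 2 = 2 + K)
k = 728/3 (k = (-7*4*(-26))/3 = (-28*(-26))/3 = (⅓)*728 = 728/3 ≈ 242.67)
T = 728/3 ≈ 242.67
((-5 + u(-5, 0))² + 108)*T = ((-5 + (2 + 0))² + 108)*(728/3) = ((-5 + 2)² + 108)*(728/3) = ((-3)² + 108)*(728/3) = (9 + 108)*(728/3) = 117*(728/3) = 28392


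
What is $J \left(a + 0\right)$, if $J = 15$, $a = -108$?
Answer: $-1620$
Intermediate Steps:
$J \left(a + 0\right) = 15 \left(-108 + 0\right) = 15 \left(-108\right) = -1620$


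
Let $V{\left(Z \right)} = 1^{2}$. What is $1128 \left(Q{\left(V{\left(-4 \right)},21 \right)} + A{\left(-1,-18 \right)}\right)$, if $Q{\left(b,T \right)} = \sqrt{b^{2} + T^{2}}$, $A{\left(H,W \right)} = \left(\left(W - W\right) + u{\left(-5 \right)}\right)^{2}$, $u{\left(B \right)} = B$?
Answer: $28200 + 1128 \sqrt{442} \approx 51915.0$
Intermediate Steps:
$A{\left(H,W \right)} = 25$ ($A{\left(H,W \right)} = \left(\left(W - W\right) - 5\right)^{2} = \left(0 - 5\right)^{2} = \left(-5\right)^{2} = 25$)
$V{\left(Z \right)} = 1$
$Q{\left(b,T \right)} = \sqrt{T^{2} + b^{2}}$
$1128 \left(Q{\left(V{\left(-4 \right)},21 \right)} + A{\left(-1,-18 \right)}\right) = 1128 \left(\sqrt{21^{2} + 1^{2}} + 25\right) = 1128 \left(\sqrt{441 + 1} + 25\right) = 1128 \left(\sqrt{442} + 25\right) = 1128 \left(25 + \sqrt{442}\right) = 28200 + 1128 \sqrt{442}$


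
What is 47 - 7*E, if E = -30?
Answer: 257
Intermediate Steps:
47 - 7*E = 47 - 7*(-30) = 47 + 210 = 257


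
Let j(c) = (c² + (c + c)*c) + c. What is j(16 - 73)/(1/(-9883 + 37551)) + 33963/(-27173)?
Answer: 7285160611197/27173 ≈ 2.6810e+8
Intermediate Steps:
j(c) = c + 3*c² (j(c) = (c² + (2*c)*c) + c = (c² + 2*c²) + c = 3*c² + c = c + 3*c²)
j(16 - 73)/(1/(-9883 + 37551)) + 33963/(-27173) = ((16 - 73)*(1 + 3*(16 - 73)))/(1/(-9883 + 37551)) + 33963/(-27173) = (-57*(1 + 3*(-57)))/(1/27668) + 33963*(-1/27173) = (-57*(1 - 171))/(1/27668) - 33963/27173 = -57*(-170)*27668 - 33963/27173 = 9690*27668 - 33963/27173 = 268102920 - 33963/27173 = 7285160611197/27173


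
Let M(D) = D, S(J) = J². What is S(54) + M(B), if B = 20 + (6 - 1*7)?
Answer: 2935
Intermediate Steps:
B = 19 (B = 20 + (6 - 7) = 20 - 1 = 19)
S(54) + M(B) = 54² + 19 = 2916 + 19 = 2935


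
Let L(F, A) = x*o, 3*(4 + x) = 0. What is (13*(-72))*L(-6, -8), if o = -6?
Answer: -22464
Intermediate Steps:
x = -4 (x = -4 + (⅓)*0 = -4 + 0 = -4)
L(F, A) = 24 (L(F, A) = -4*(-6) = 24)
(13*(-72))*L(-6, -8) = (13*(-72))*24 = -936*24 = -22464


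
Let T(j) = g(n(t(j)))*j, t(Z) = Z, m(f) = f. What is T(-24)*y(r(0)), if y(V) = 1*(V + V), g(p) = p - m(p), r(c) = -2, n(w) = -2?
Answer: 0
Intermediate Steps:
g(p) = 0 (g(p) = p - p = 0)
y(V) = 2*V (y(V) = 1*(2*V) = 2*V)
T(j) = 0 (T(j) = 0*j = 0)
T(-24)*y(r(0)) = 0*(2*(-2)) = 0*(-4) = 0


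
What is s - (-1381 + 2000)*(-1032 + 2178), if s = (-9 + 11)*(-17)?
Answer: -709408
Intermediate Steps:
s = -34 (s = 2*(-17) = -34)
s - (-1381 + 2000)*(-1032 + 2178) = -34 - (-1381 + 2000)*(-1032 + 2178) = -34 - 619*1146 = -34 - 1*709374 = -34 - 709374 = -709408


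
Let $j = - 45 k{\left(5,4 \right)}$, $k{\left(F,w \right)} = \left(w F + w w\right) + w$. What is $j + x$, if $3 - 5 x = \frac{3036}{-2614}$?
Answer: $- \frac{11757561}{6535} \approx -1799.2$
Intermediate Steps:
$k{\left(F,w \right)} = w + w^{2} + F w$ ($k{\left(F,w \right)} = \left(F w + w^{2}\right) + w = \left(w^{2} + F w\right) + w = w + w^{2} + F w$)
$x = \frac{5439}{6535}$ ($x = \frac{3}{5} - \frac{3036 \frac{1}{-2614}}{5} = \frac{3}{5} - \frac{3036 \left(- \frac{1}{2614}\right)}{5} = \frac{3}{5} - - \frac{1518}{6535} = \frac{3}{5} + \frac{1518}{6535} = \frac{5439}{6535} \approx 0.83229$)
$j = -1800$ ($j = - 45 \cdot 4 \left(1 + 5 + 4\right) = - 45 \cdot 4 \cdot 10 = \left(-45\right) 40 = -1800$)
$j + x = -1800 + \frac{5439}{6535} = - \frac{11757561}{6535}$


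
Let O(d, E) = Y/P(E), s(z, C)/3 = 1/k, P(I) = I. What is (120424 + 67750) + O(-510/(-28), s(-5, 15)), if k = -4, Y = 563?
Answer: 562270/3 ≈ 1.8742e+5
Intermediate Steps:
s(z, C) = -¾ (s(z, C) = 3/(-4) = 3*(-¼) = -¾)
O(d, E) = 563/E
(120424 + 67750) + O(-510/(-28), s(-5, 15)) = (120424 + 67750) + 563/(-¾) = 188174 + 563*(-4/3) = 188174 - 2252/3 = 562270/3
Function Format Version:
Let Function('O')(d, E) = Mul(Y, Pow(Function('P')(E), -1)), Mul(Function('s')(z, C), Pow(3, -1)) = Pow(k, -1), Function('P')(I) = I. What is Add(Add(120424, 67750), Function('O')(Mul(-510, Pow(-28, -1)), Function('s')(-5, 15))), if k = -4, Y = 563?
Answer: Rational(562270, 3) ≈ 1.8742e+5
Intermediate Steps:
Function('s')(z, C) = Rational(-3, 4) (Function('s')(z, C) = Mul(3, Pow(-4, -1)) = Mul(3, Rational(-1, 4)) = Rational(-3, 4))
Function('O')(d, E) = Mul(563, Pow(E, -1))
Add(Add(120424, 67750), Function('O')(Mul(-510, Pow(-28, -1)), Function('s')(-5, 15))) = Add(Add(120424, 67750), Mul(563, Pow(Rational(-3, 4), -1))) = Add(188174, Mul(563, Rational(-4, 3))) = Add(188174, Rational(-2252, 3)) = Rational(562270, 3)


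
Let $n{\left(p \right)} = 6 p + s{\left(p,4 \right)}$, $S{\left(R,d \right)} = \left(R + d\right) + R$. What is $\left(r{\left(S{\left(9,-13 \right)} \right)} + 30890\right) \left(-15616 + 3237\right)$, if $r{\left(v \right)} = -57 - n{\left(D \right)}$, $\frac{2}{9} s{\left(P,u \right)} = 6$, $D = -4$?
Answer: $-381644570$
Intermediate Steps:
$s{\left(P,u \right)} = 27$ ($s{\left(P,u \right)} = \frac{9}{2} \cdot 6 = 27$)
$S{\left(R,d \right)} = d + 2 R$
$n{\left(p \right)} = 27 + 6 p$ ($n{\left(p \right)} = 6 p + 27 = 27 + 6 p$)
$r{\left(v \right)} = -60$ ($r{\left(v \right)} = -57 - \left(27 + 6 \left(-4\right)\right) = -57 - \left(27 - 24\right) = -57 - 3 = -60$)
$\left(r{\left(S{\left(9,-13 \right)} \right)} + 30890\right) \left(-15616 + 3237\right) = \left(-60 + 30890\right) \left(-15616 + 3237\right) = 30830 \left(-12379\right) = -381644570$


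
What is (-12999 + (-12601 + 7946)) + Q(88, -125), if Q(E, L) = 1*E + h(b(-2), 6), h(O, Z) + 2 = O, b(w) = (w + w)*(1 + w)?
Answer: -17564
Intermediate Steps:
b(w) = 2*w*(1 + w) (b(w) = (2*w)*(1 + w) = 2*w*(1 + w))
h(O, Z) = -2 + O
Q(E, L) = 2 + E (Q(E, L) = 1*E + (-2 + 2*(-2)*(1 - 2)) = E + (-2 + 2*(-2)*(-1)) = E + (-2 + 4) = E + 2 = 2 + E)
(-12999 + (-12601 + 7946)) + Q(88, -125) = (-12999 + (-12601 + 7946)) + (2 + 88) = (-12999 - 4655) + 90 = -17654 + 90 = -17564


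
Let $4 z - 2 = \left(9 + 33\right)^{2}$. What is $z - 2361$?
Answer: $- \frac{3839}{2} \approx -1919.5$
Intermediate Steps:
$z = \frac{883}{2}$ ($z = \frac{1}{2} + \frac{\left(9 + 33\right)^{2}}{4} = \frac{1}{2} + \frac{42^{2}}{4} = \frac{1}{2} + \frac{1}{4} \cdot 1764 = \frac{1}{2} + 441 = \frac{883}{2} \approx 441.5$)
$z - 2361 = \frac{883}{2} - 2361 = - \frac{3839}{2}$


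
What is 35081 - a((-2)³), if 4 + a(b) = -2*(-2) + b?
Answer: 35089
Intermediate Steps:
a(b) = b (a(b) = -4 + (-2*(-2) + b) = -4 + (4 + b) = b)
35081 - a((-2)³) = 35081 - 1*(-2)³ = 35081 - 1*(-8) = 35081 + 8 = 35089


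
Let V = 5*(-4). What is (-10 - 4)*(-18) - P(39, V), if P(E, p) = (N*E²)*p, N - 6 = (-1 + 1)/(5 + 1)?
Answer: 182772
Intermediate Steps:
V = -20
N = 6 (N = 6 + (-1 + 1)/(5 + 1) = 6 + 0/6 = 6 + 0*(⅙) = 6 + 0 = 6)
P(E, p) = 6*p*E² (P(E, p) = (6*E²)*p = 6*p*E²)
(-10 - 4)*(-18) - P(39, V) = (-10 - 4)*(-18) - 6*(-20)*39² = -14*(-18) - 6*(-20)*1521 = 252 - 1*(-182520) = 252 + 182520 = 182772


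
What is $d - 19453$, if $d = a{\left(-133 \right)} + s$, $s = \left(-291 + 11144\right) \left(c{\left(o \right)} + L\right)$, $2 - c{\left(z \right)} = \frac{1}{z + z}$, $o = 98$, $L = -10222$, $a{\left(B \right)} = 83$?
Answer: $- \frac{21743668733}{196} \approx -1.1094 \cdot 10^{8}$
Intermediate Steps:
$c{\left(z \right)} = 2 - \frac{1}{2 z}$ ($c{\left(z \right)} = 2 - \frac{1}{z + z} = 2 - \frac{1}{2 z}$)
$s = - \frac{21739872213}{196}$ ($s = \left(-291 + 11144\right) \left(\left(2 - \frac{1}{2 \cdot 98}\right) - 10222\right) = 10853 \left(\left(2 - \frac{1}{196}\right) - 10222\right) = 10853 \left(\frac{391}{196} - 10222\right) = 10853 \left(- \frac{2003121}{196}\right) = - \frac{21739872213}{196} \approx -1.1092 \cdot 10^{8}$)
$d = - \frac{21739855945}{196}$ ($d = 83 - \frac{21739872213}{196} = - \frac{21739855945}{196} \approx -1.1092 \cdot 10^{8}$)
$d - 19453 = - \frac{21739855945}{196} - 19453 = - \frac{21743668733}{196}$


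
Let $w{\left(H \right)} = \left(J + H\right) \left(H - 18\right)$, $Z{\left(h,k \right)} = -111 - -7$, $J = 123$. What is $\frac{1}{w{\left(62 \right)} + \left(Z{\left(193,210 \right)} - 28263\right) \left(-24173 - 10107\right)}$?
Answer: $\frac{1}{972428900} \approx 1.0284 \cdot 10^{-9}$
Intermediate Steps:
$Z{\left(h,k \right)} = -104$ ($Z{\left(h,k \right)} = -111 + 7 = -104$)
$w{\left(H \right)} = \left(-18 + H\right) \left(123 + H\right)$ ($w{\left(H \right)} = \left(123 + H\right) \left(H - 18\right) = \left(123 + H\right) \left(-18 + H\right) = \left(-18 + H\right) \left(123 + H\right)$)
$\frac{1}{w{\left(62 \right)} + \left(Z{\left(193,210 \right)} - 28263\right) \left(-24173 - 10107\right)} = \frac{1}{\left(-2214 + 62^{2} + 105 \cdot 62\right) + \left(-104 - 28263\right) \left(-24173 - 10107\right)} = \frac{1}{\left(-2214 + 3844 + 6510\right) - -972420760} = \frac{1}{8140 + 972420760} = \frac{1}{972428900}$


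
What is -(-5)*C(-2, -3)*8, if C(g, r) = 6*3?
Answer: 720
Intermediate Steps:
C(g, r) = 18
-(-5)*C(-2, -3)*8 = -(-5)*18*8 = -1*(-90)*8 = 90*8 = 720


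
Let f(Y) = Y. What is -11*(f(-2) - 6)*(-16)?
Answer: -1408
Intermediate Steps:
-11*(f(-2) - 6)*(-16) = -11*(-2 - 6)*(-16) = -11*(-8)*(-16) = 88*(-16) = -1408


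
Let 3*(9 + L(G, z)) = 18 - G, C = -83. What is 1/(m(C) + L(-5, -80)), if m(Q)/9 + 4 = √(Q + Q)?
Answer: -168/66779 - 81*I*√166/133558 ≈ -0.0025158 - 0.0078139*I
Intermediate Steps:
L(G, z) = -3 - G/3 (L(G, z) = -9 + (18 - G)/3 = -9 + (6 - G/3) = -3 - G/3)
m(Q) = -36 + 9*√2*√Q (m(Q) = -36 + 9*√(Q + Q) = -36 + 9*√(2*Q) = -36 + 9*(√2*√Q) = -36 + 9*√2*√Q)
1/(m(C) + L(-5, -80)) = 1/((-36 + 9*√2*√(-83)) + (-3 - ⅓*(-5))) = 1/((-36 + 9*√2*(I*√83)) + (-3 + 5/3)) = 1/((-36 + 9*I*√166) - 4/3) = 1/(-112/3 + 9*I*√166)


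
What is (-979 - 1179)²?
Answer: 4656964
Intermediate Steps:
(-979 - 1179)² = (-2158)² = 4656964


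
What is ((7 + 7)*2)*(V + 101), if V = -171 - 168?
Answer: -6664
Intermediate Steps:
V = -339
((7 + 7)*2)*(V + 101) = ((7 + 7)*2)*(-339 + 101) = (14*2)*(-238) = 28*(-238) = -6664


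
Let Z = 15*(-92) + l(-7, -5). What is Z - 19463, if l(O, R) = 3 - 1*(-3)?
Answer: -20837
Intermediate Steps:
l(O, R) = 6 (l(O, R) = 3 + 3 = 6)
Z = -1374 (Z = 15*(-92) + 6 = -1380 + 6 = -1374)
Z - 19463 = -1374 - 19463 = -20837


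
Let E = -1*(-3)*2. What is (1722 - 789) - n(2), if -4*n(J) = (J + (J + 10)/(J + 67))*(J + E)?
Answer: 21559/23 ≈ 937.35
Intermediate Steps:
E = 6 (E = 3*2 = 6)
n(J) = -(6 + J)*(J + (10 + J)/(67 + J))/4 (n(J) = -(J + (J + 10)/(J + 67))*(J + 6)/4 = -(J + (10 + J)/(67 + J))*(6 + J)/4 = -(6 + J)*(J + (10 + J)/(67 + J))/4)
(1722 - 789) - n(2) = (1722 - 789) - (-60 - 1*2³ - 418*2 - 74*2²)/(4*(67 + 2)) = 933 - (-60 - 1*8 - 836 - 74*4)/(4*69) = 933 - (-60 - 8 - 836 - 296)/(4*69) = 933 - (-1200)/(4*69) = 933 - 1*(-100/23) = 933 + 100/23 = 21559/23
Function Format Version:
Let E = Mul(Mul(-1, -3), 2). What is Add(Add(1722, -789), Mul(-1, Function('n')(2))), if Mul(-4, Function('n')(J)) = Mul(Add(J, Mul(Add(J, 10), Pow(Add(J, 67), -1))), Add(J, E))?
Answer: Rational(21559, 23) ≈ 937.35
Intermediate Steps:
E = 6 (E = Mul(3, 2) = 6)
Function('n')(J) = Mul(Rational(-1, 4), Add(6, J), Add(J, Mul(Pow(Add(67, J), -1), Add(10, J)))) (Function('n')(J) = Mul(Rational(-1, 4), Mul(Add(J, Mul(Add(J, 10), Pow(Add(J, 67), -1))), Add(J, 6))) = Mul(Rational(-1, 4), Mul(Add(J, Mul(Add(10, J), Pow(Add(67, J), -1))), Add(6, J))) = Mul(Rational(-1, 4), Mul(Add(J, Mul(Pow(Add(67, J), -1), Add(10, J))), Add(6, J))) = Mul(Rational(-1, 4), Mul(Add(6, J), Add(J, Mul(Pow(Add(67, J), -1), Add(10, J))))) = Mul(Rational(-1, 4), Add(6, J), Add(J, Mul(Pow(Add(67, J), -1), Add(10, J)))))
Add(Add(1722, -789), Mul(-1, Function('n')(2))) = Add(Add(1722, -789), Mul(-1, Mul(Rational(1, 4), Pow(Add(67, 2), -1), Add(-60, Mul(-1, Pow(2, 3)), Mul(-418, 2), Mul(-74, Pow(2, 2)))))) = Add(933, Mul(-1, Mul(Rational(1, 4), Pow(69, -1), Add(-60, Mul(-1, 8), -836, Mul(-74, 4))))) = Add(933, Mul(-1, Mul(Rational(1, 4), Rational(1, 69), Add(-60, -8, -836, -296)))) = Add(933, Mul(-1, Mul(Rational(1, 4), Rational(1, 69), -1200))) = Add(933, Mul(-1, Rational(-100, 23))) = Add(933, Rational(100, 23)) = Rational(21559, 23)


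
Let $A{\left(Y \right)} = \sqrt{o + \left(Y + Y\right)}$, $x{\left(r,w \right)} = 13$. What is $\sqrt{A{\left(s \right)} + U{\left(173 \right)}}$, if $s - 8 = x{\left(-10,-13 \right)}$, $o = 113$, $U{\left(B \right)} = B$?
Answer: $\sqrt{173 + \sqrt{155}} \approx 13.618$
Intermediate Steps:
$s = 21$ ($s = 8 + 13 = 21$)
$A{\left(Y \right)} = \sqrt{113 + 2 Y}$ ($A{\left(Y \right)} = \sqrt{113 + \left(Y + Y\right)} = \sqrt{113 + 2 Y}$)
$\sqrt{A{\left(s \right)} + U{\left(173 \right)}} = \sqrt{\sqrt{113 + 2 \cdot 21} + 173} = \sqrt{\sqrt{113 + 42} + 173} = \sqrt{\sqrt{155} + 173} = \sqrt{173 + \sqrt{155}}$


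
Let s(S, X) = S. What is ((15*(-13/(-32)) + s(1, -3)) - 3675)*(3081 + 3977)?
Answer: -414209317/16 ≈ -2.5888e+7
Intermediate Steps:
((15*(-13/(-32)) + s(1, -3)) - 3675)*(3081 + 3977) = ((15*(-13/(-32)) + 1) - 3675)*(3081 + 3977) = ((15*(-13*(-1/32)) + 1) - 3675)*7058 = ((15*(13/32) + 1) - 3675)*7058 = ((195/32 + 1) - 3675)*7058 = (227/32 - 3675)*7058 = -117373/32*7058 = -414209317/16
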